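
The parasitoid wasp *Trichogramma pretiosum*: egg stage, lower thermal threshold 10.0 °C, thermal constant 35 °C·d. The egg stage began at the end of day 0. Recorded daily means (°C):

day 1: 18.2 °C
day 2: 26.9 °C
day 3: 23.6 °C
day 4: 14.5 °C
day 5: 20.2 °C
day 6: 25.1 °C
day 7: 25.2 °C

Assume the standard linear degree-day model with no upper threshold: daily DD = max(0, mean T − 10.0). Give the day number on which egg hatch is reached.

Daily DD above 10.0 °C: 8.2, 16.9, 13.6, 4.5, 10.2, 15.1, 15.2.
Cumulative: 8.2, 25.1, 38.7, 43.2, 53.4, 68.5, 83.7.
The total first reaches 35 DD on day 3.

day 3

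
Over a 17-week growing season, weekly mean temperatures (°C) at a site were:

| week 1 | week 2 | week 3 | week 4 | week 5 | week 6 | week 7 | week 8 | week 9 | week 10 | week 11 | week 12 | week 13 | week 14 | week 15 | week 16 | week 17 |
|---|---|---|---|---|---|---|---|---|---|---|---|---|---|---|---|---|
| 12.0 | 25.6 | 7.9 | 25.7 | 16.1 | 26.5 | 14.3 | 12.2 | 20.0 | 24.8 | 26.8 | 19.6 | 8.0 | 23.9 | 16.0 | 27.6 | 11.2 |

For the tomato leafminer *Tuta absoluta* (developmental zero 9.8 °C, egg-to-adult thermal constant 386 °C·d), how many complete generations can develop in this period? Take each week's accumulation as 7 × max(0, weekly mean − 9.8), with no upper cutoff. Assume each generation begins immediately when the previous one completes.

2 generations

Weekly DD (7 × max(0, T̄ − 9.8)): 15.4, 110.6, 0.0, 111.3, 44.1, 116.9, 31.5, 16.8, 71.4, 105.0, 119.0, 68.6, 0.0, 98.7, 43.4, 124.6, 9.8.
Season total = 1087.1 DD.
Complete generations = ⌊1087.1 / 386⌋ = 2.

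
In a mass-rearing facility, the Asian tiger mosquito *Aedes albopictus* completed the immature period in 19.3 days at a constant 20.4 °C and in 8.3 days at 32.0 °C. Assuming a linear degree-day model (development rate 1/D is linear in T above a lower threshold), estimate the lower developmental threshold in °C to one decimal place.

11.6 °C

Linear rate model ⇒ the product D·(T − T_b) is constant across temperatures.
19.3·(20.4 − T_b) = 8.3·(32.0 − T_b)
T_b = (19.3·20.4 − 8.3·32.0) / (19.3 − 8.3) = 128.12 / 11.0 = 11.647 °C ≈ 11.6 °C.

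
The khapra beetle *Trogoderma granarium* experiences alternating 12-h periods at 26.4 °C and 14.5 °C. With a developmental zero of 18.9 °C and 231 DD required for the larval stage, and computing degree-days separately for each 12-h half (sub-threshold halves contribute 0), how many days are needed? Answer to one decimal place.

Day half: max(0, 26.4 − 18.9) × 0.5 = 7.5 × 0.5 = 3.75 DD.
Night half: max(0, 14.5 − 18.9) × 0.5 = 0.0 × 0.5 = 0.00 DD.
Per 24 h: 3.75 DD/day.
Duration = 231 / 3.75 = 61.600 ≈ 61.6 days.

61.6 days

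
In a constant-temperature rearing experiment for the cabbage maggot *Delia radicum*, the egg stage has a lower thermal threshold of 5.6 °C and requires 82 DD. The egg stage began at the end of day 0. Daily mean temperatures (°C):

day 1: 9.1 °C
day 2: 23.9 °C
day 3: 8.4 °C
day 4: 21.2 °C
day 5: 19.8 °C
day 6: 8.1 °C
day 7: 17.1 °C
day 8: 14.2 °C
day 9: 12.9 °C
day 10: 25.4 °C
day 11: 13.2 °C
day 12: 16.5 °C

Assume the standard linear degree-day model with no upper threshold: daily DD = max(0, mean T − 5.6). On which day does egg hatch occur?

Daily DD above 5.6 °C: 3.5, 18.3, 2.8, 15.6, 14.2, 2.5, 11.5, 8.6, 7.3, 19.8, 7.6, 10.9.
Cumulative: 3.5, 21.8, 24.6, 40.2, 54.4, 56.9, 68.4, 77.0, 84.3, 104.1, 111.7, 122.6.
The total first reaches 82 DD on day 9.

day 9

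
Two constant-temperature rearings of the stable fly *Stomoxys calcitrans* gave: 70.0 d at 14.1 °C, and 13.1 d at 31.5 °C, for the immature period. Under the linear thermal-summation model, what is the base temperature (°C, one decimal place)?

10.1 °C

Equal thermal constants: D₁(T₁ − T_b) = D₂(T₂ − T_b).
70.0·(14.1 − T_b) = 13.1·(31.5 − T_b)
T_b = (70.0·14.1 − 13.1·31.5) / (70.0 − 13.1) = 574.35 / 56.9 = 10.094 °C ≈ 10.1 °C.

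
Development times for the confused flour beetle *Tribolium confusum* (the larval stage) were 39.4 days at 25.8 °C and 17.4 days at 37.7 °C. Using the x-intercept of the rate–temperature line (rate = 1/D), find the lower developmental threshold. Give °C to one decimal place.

Linear rate model ⇒ the product D·(T − T_b) is constant across temperatures.
39.4·(25.8 − T_b) = 17.4·(37.7 − T_b)
T_b = (39.4·25.8 − 17.4·37.7) / (39.4 − 17.4) = 360.54 / 22.0 = 16.388 °C ≈ 16.4 °C.

16.4 °C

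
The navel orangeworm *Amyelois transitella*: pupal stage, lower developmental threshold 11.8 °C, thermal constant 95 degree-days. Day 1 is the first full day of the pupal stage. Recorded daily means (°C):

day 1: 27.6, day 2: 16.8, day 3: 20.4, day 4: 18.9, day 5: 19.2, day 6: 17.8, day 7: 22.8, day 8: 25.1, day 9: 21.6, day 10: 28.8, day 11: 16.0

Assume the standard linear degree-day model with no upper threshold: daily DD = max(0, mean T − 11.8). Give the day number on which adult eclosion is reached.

Daily DD above 11.8 °C: 15.8, 5.0, 8.6, 7.1, 7.4, 6.0, 11.0, 13.3, 9.8, 17.0, 4.2.
Cumulative: 15.8, 20.8, 29.4, 36.5, 43.9, 49.9, 60.9, 74.2, 84.0, 101.0, 105.2.
The total first reaches 95 DD on day 10.

day 10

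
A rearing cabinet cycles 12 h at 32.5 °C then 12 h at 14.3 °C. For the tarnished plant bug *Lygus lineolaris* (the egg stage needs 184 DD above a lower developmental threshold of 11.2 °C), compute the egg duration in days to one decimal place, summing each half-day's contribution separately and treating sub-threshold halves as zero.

Day half: max(0, 32.5 − 11.2) × 0.5 = 21.3 × 0.5 = 10.65 DD.
Night half: max(0, 14.3 − 11.2) × 0.5 = 3.1 × 0.5 = 1.55 DD.
Per 24 h: 12.20 DD/day.
Duration = 184 / 12.20 = 15.082 ≈ 15.1 days.

15.1 days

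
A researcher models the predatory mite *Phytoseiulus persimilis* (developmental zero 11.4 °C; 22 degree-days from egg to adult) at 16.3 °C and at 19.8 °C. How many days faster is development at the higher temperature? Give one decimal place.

1.9 days

At 16.3 °C: 22 / (16.3 − 11.4) = 22 / 4.9 = 4.490 d.
At 19.8 °C: 22 / (19.8 − 11.4) = 22 / 8.4 = 2.619 d.
Difference = |4.490 − 2.619| = 1.871 ≈ 1.9 days.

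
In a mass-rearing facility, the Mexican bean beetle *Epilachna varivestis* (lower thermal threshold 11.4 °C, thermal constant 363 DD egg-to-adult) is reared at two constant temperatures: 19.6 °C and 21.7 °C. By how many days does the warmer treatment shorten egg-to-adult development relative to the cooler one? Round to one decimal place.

9.0 days

At 19.6 °C: 363 / (19.6 − 11.4) = 363 / 8.2 = 44.268 d.
At 21.7 °C: 363 / (21.7 − 11.4) = 363 / 10.3 = 35.243 d.
Difference = |44.268 − 35.243| = 9.026 ≈ 9.0 days.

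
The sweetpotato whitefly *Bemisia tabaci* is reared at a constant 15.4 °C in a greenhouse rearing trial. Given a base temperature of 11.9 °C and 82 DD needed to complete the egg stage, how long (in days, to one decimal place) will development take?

23.4 days

Daily accumulation = 15.4 − 11.9 = 3.5 DD/day.
Duration = 82 / 3.5 = 23.429 ≈ 23.4 days.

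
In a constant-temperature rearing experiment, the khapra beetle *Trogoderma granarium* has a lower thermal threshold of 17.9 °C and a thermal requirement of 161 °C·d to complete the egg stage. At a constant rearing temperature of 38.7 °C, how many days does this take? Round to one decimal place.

7.7 days

Daily accumulation = 38.7 − 17.9 = 20.8 DD/day.
Duration = 161 / 20.8 = 7.740 ≈ 7.7 days.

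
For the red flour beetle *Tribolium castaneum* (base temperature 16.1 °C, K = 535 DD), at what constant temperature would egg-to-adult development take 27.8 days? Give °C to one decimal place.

Required daily accumulation = 535 / 27.8 = 19.245 DD/day.
T = T_base + 19.245 = 16.1 + 19.245 = 35.345 ≈ 35.3 °C.

35.3 °C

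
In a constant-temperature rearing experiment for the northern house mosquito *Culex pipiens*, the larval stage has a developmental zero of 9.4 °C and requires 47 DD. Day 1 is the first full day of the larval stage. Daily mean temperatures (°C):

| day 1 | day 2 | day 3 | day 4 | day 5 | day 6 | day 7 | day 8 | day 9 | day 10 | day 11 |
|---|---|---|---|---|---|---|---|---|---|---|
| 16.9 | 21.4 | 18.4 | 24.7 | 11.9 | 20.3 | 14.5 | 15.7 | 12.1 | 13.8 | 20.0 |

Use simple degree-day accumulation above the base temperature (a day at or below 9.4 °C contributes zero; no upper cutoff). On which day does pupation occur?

Daily DD above 9.4 °C: 7.5, 12.0, 9.0, 15.3, 2.5, 10.9, 5.1, 6.3, 2.7, 4.4, 10.6.
Cumulative: 7.5, 19.5, 28.5, 43.8, 46.3, 57.2, 62.3, 68.6, 71.3, 75.7, 86.3.
The total first reaches 47 DD on day 6.

day 6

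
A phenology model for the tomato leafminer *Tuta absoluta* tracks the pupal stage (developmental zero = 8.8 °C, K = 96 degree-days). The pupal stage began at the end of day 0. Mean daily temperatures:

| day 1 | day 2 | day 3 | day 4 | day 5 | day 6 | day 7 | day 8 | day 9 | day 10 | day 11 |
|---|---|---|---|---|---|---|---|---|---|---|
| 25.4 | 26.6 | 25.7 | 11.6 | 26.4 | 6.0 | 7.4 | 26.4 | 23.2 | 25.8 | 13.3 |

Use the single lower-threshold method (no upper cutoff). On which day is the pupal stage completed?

day 9

Daily DD above 8.8 °C: 16.6, 17.8, 16.9, 2.8, 17.6, 0.0, 0.0, 17.6, 14.4, 17.0, 4.5.
Cumulative: 16.6, 34.4, 51.3, 54.1, 71.7, 71.7, 71.7, 89.3, 103.7, 120.7, 125.2.
The total first reaches 96 DD on day 9.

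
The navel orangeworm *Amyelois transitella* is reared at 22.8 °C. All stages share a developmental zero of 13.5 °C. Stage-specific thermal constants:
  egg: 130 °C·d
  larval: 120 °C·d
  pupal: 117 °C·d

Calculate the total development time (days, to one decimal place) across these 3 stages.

39.5 days

Daily accumulation at 22.8 °C = 22.8 − 13.5 = 9.3 DD/day.
Total K = 130 + 120 + 117 = 367 DD.
Total duration = 367 / 9.3 = 39.462 ≈ 39.5 days.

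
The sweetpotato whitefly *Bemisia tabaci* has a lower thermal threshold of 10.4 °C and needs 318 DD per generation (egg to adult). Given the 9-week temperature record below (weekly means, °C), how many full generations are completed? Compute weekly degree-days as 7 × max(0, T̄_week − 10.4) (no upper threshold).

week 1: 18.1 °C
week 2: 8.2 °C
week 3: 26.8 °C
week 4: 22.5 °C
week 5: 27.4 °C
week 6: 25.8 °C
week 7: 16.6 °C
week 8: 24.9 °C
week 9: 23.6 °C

2 generations

Weekly DD (7 × max(0, T̄ − 10.4)): 53.9, 0.0, 114.8, 84.7, 119.0, 107.8, 43.4, 101.5, 92.4.
Season total = 717.5 DD.
Complete generations = ⌊717.5 / 318⌋ = 2.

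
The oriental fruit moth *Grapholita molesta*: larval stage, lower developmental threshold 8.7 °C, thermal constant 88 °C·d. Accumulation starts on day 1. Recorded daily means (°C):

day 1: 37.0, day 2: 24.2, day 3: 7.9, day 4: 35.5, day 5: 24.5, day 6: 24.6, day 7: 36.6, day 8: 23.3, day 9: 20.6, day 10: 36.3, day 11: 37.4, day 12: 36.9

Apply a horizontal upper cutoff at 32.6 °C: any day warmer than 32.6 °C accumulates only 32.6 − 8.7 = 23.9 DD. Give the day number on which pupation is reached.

Daily DD above 8.7 °C (capped at 23.9): 23.9, 15.5, 0.0, 23.9, 15.8, 15.9, 23.9, 14.6, 11.9, 23.9, 23.9, 23.9.
Cumulative: 23.9, 39.4, 39.4, 63.3, 79.1, 95.0, 118.9, 133.5, 145.4, 169.3, 193.2, 217.1.
The total first reaches 88 DD on day 6.

day 6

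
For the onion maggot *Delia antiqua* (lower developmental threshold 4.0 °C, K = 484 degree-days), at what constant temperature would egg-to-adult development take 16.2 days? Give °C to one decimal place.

33.9 °C

Required daily accumulation = 484 / 16.2 = 29.877 DD/day.
T = T_base + 29.877 = 4.0 + 29.877 = 33.877 ≈ 33.9 °C.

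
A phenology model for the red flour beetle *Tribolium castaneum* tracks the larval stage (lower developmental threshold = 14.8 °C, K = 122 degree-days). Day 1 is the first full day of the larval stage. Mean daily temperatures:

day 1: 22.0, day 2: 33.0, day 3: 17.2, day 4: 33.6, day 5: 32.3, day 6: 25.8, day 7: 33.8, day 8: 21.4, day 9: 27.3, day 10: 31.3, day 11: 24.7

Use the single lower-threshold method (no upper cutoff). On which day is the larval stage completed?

day 10

Daily DD above 14.8 °C: 7.2, 18.2, 2.4, 18.8, 17.5, 11.0, 19.0, 6.6, 12.5, 16.5, 9.9.
Cumulative: 7.2, 25.4, 27.8, 46.6, 64.1, 75.1, 94.1, 100.7, 113.2, 129.7, 139.6.
The total first reaches 122 DD on day 10.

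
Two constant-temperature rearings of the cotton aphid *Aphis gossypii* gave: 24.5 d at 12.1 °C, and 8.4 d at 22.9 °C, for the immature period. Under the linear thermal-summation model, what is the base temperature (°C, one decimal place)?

6.5 °C

Linear rate model ⇒ the product D·(T − T_b) is constant across temperatures.
24.5·(12.1 − T_b) = 8.4·(22.9 − T_b)
T_b = (24.5·12.1 − 8.4·22.9) / (24.5 − 8.4) = 104.09 / 16.1 = 6.465 °C ≈ 6.5 °C.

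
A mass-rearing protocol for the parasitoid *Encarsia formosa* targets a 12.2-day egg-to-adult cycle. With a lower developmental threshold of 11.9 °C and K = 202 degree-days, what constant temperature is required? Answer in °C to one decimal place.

28.5 °C

Required daily accumulation = 202 / 12.2 = 16.557 DD/day.
T = T_base + 16.557 = 11.9 + 16.557 = 28.457 ≈ 28.5 °C.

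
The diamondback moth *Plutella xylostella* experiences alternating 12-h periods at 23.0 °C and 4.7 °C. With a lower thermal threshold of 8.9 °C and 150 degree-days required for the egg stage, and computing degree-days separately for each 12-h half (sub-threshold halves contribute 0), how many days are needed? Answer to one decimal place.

21.3 days

Day half: max(0, 23.0 − 8.9) × 0.5 = 14.1 × 0.5 = 7.05 DD.
Night half: max(0, 4.7 − 8.9) × 0.5 = 0.0 × 0.5 = 0.00 DD.
Per 24 h: 7.05 DD/day.
Duration = 150 / 7.05 = 21.277 ≈ 21.3 days.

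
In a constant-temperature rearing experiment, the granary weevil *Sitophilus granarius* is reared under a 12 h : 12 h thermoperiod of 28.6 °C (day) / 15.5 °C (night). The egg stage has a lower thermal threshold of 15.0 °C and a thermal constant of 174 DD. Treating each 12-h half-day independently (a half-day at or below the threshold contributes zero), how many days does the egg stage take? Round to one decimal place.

Day half: max(0, 28.6 − 15.0) × 0.5 = 13.6 × 0.5 = 6.80 DD.
Night half: max(0, 15.5 − 15.0) × 0.5 = 0.5 × 0.5 = 0.25 DD.
Per 24 h: 7.05 DD/day.
Duration = 174 / 7.05 = 24.681 ≈ 24.7 days.

24.7 days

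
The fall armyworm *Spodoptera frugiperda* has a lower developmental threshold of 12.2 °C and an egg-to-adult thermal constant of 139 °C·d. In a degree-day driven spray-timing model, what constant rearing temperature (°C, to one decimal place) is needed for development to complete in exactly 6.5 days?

33.6 °C

Required daily accumulation = 139 / 6.5 = 21.385 DD/day.
T = T_base + 21.385 = 12.2 + 21.385 = 33.585 ≈ 33.6 °C.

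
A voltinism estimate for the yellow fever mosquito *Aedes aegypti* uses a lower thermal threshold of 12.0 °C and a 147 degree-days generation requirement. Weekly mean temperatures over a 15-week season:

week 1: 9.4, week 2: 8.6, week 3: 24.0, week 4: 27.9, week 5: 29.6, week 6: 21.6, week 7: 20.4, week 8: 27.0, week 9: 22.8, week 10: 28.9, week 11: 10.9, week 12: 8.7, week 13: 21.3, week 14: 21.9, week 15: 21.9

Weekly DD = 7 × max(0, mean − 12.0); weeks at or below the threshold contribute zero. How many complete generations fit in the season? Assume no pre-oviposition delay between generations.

Weekly DD (7 × max(0, T̄ − 12.0)): 0.0, 0.0, 84.0, 111.3, 123.2, 67.2, 58.8, 105.0, 75.6, 118.3, 0.0, 0.0, 65.1, 69.3, 69.3.
Season total = 947.1 DD.
Complete generations = ⌊947.1 / 147⌋ = 6.

6 generations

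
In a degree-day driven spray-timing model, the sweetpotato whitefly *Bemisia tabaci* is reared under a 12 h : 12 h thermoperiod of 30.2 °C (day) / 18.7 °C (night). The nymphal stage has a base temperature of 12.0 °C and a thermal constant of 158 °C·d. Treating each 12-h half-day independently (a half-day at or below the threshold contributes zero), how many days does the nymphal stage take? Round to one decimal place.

Day half: max(0, 30.2 − 12.0) × 0.5 = 18.2 × 0.5 = 9.10 DD.
Night half: max(0, 18.7 − 12.0) × 0.5 = 6.7 × 0.5 = 3.35 DD.
Per 24 h: 12.45 DD/day.
Duration = 158 / 12.45 = 12.691 ≈ 12.7 days.

12.7 days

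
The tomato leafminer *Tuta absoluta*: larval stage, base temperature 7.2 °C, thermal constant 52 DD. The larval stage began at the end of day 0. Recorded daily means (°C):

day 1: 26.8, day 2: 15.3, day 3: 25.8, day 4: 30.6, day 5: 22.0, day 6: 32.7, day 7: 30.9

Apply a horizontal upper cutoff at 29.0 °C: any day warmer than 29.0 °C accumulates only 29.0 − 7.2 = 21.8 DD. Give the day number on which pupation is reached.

Daily DD above 7.2 °C (capped at 21.8): 19.6, 8.1, 18.6, 21.8, 14.8, 21.8, 21.8.
Cumulative: 19.6, 27.7, 46.3, 68.1, 82.9, 104.7, 126.5.
The total first reaches 52 DD on day 4.

day 4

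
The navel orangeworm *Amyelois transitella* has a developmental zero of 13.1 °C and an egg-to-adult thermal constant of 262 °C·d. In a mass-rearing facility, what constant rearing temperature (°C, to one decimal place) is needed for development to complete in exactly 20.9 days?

25.6 °C

Required daily accumulation = 262 / 20.9 = 12.536 DD/day.
T = T_base + 12.536 = 13.1 + 12.536 = 25.636 ≈ 25.6 °C.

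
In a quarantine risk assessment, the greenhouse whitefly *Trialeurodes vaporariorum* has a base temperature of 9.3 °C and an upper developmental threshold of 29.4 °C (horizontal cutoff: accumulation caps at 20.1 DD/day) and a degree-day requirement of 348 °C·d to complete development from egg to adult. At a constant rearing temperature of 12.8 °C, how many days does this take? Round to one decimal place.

Daily accumulation = 12.8 − 9.3 = 3.5 DD/day.
Duration = 348 / 3.5 = 99.429 ≈ 99.4 days.

99.4 days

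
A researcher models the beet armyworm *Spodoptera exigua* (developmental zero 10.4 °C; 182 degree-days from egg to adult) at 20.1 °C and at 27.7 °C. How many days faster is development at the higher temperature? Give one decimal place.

At 20.1 °C: 182 / (20.1 − 10.4) = 182 / 9.7 = 18.763 d.
At 27.7 °C: 182 / (27.7 − 10.4) = 182 / 17.3 = 10.520 d.
Difference = |18.763 − 10.520| = 8.243 ≈ 8.2 days.

8.2 days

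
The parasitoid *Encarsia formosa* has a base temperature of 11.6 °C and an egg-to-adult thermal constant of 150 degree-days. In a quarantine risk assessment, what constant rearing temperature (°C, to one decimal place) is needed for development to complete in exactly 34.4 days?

Required daily accumulation = 150 / 34.4 = 4.360 DD/day.
T = T_base + 4.360 = 11.6 + 4.360 = 15.960 ≈ 16.0 °C.

16.0 °C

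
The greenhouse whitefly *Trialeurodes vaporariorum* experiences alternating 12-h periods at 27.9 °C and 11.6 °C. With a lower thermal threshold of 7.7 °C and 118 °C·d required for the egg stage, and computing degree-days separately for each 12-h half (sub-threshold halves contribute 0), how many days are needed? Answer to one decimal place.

9.8 days

Day half: max(0, 27.9 − 7.7) × 0.5 = 20.2 × 0.5 = 10.10 DD.
Night half: max(0, 11.6 − 7.7) × 0.5 = 3.9 × 0.5 = 1.95 DD.
Per 24 h: 12.05 DD/day.
Duration = 118 / 12.05 = 9.793 ≈ 9.8 days.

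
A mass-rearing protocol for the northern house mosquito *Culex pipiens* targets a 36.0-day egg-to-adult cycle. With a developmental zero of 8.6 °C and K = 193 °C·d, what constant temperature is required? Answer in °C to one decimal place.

14.0 °C

Required daily accumulation = 193 / 36.0 = 5.361 DD/day.
T = T_base + 5.361 = 8.6 + 5.361 = 13.961 ≈ 14.0 °C.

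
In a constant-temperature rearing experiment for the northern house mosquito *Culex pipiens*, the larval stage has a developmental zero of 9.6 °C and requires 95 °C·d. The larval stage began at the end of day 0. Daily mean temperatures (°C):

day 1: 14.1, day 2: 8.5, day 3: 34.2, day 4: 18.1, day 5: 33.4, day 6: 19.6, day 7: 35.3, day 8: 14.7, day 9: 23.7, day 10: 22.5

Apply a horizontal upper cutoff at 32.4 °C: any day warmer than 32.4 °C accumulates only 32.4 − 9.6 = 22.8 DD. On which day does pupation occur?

Daily DD above 9.6 °C (capped at 22.8): 4.5, 0.0, 22.8, 8.5, 22.8, 10.0, 22.8, 5.1, 14.1, 12.9.
Cumulative: 4.5, 4.5, 27.3, 35.8, 58.6, 68.6, 91.4, 96.5, 110.6, 123.5.
The total first reaches 95 DD on day 8.

day 8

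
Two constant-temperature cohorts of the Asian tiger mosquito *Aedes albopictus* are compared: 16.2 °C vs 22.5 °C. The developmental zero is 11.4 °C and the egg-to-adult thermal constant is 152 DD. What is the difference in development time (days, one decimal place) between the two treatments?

18.0 days

At 16.2 °C: 152 / (16.2 − 11.4) = 152 / 4.8 = 31.667 d.
At 22.5 °C: 152 / (22.5 − 11.4) = 152 / 11.1 = 13.694 d.
Difference = |31.667 − 13.694| = 17.973 ≈ 18.0 days.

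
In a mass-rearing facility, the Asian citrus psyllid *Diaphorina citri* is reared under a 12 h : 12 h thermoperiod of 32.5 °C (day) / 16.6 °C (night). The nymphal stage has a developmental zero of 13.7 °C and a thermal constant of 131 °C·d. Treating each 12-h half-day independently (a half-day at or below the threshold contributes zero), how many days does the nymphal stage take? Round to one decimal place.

Day half: max(0, 32.5 − 13.7) × 0.5 = 18.8 × 0.5 = 9.40 DD.
Night half: max(0, 16.6 − 13.7) × 0.5 = 2.9 × 0.5 = 1.45 DD.
Per 24 h: 10.85 DD/day.
Duration = 131 / 10.85 = 12.074 ≈ 12.1 days.

12.1 days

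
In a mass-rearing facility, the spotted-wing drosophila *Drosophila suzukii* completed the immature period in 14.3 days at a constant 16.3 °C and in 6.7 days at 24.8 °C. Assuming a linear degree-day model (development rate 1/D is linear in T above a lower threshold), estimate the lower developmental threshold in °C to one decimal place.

8.8 °C

Under the model K = D·(T − T_b), so D₁·(T₁ − T_b) = D₂·(T₂ − T_b).
14.3·(16.3 − T_b) = 6.7·(24.8 − T_b)
T_b = (14.3·16.3 − 6.7·24.8) / (14.3 − 6.7) = 66.93 / 7.6 = 8.807 °C ≈ 8.8 °C.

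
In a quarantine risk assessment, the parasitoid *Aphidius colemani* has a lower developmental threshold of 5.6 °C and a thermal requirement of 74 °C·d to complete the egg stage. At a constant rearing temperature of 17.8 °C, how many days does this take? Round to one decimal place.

6.1 days

Daily accumulation = 17.8 − 5.6 = 12.2 DD/day.
Duration = 74 / 12.2 = 6.066 ≈ 6.1 days.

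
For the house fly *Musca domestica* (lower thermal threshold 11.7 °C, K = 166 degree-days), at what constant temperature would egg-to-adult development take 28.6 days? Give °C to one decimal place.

Required daily accumulation = 166 / 28.6 = 5.804 DD/day.
T = T_base + 5.804 = 11.7 + 5.804 = 17.504 ≈ 17.5 °C.

17.5 °C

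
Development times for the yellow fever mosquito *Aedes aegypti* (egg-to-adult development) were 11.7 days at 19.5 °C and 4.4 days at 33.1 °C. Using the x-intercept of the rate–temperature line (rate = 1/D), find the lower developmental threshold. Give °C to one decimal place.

Under the model K = D·(T − T_b), so D₁·(T₁ − T_b) = D₂·(T₂ − T_b).
11.7·(19.5 − T_b) = 4.4·(33.1 − T_b)
T_b = (11.7·19.5 − 4.4·33.1) / (11.7 − 4.4) = 82.51 / 7.3 = 11.303 °C ≈ 11.3 °C.

11.3 °C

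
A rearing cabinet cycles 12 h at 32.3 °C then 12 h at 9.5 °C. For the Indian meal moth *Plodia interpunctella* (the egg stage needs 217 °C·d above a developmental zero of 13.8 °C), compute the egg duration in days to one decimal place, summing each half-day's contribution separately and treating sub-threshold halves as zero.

Day half: max(0, 32.3 − 13.8) × 0.5 = 18.5 × 0.5 = 9.25 DD.
Night half: max(0, 9.5 − 13.8) × 0.5 = 0.0 × 0.5 = 0.00 DD.
Per 24 h: 9.25 DD/day.
Duration = 217 / 9.25 = 23.459 ≈ 23.5 days.

23.5 days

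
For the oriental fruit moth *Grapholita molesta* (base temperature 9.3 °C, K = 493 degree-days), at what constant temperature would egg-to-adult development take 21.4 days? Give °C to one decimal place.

Required daily accumulation = 493 / 21.4 = 23.037 DD/day.
T = T_base + 23.037 = 9.3 + 23.037 = 32.337 ≈ 32.3 °C.

32.3 °C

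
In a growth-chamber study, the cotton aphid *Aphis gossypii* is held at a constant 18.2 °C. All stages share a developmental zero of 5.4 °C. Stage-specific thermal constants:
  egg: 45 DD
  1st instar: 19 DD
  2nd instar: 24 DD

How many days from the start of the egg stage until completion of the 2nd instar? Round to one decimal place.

Daily accumulation at 18.2 °C = 18.2 − 5.4 = 12.8 DD/day.
Total K = 45 + 19 + 24 = 88 DD.
Total duration = 88 / 12.8 = 6.875 ≈ 6.9 days.

6.9 days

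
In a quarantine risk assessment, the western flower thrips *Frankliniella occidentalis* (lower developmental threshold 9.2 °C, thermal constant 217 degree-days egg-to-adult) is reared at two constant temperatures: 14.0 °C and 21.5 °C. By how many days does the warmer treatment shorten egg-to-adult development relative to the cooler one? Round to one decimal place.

At 14.0 °C: 217 / (14.0 − 9.2) = 217 / 4.8 = 45.208 d.
At 21.5 °C: 217 / (21.5 − 9.2) = 217 / 12.3 = 17.642 d.
Difference = |45.208 − 17.642| = 27.566 ≈ 27.6 days.

27.6 days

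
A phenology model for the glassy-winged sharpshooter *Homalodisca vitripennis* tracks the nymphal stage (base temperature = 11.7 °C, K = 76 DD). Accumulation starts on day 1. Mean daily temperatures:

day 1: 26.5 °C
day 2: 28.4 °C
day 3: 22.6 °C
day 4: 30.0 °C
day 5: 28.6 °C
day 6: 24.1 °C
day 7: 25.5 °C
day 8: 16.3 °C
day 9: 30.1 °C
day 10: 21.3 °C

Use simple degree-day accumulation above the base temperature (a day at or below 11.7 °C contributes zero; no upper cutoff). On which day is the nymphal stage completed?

Daily DD above 11.7 °C: 14.8, 16.7, 10.9, 18.3, 16.9, 12.4, 13.8, 4.6, 18.4, 9.6.
Cumulative: 14.8, 31.5, 42.4, 60.7, 77.6, 90.0, 103.8, 108.4, 126.8, 136.4.
The total first reaches 76 DD on day 5.

day 5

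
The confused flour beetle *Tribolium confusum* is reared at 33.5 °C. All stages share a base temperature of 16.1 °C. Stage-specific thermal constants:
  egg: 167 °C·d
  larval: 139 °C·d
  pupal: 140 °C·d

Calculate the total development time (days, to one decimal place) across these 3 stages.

25.6 days

Daily accumulation at 33.5 °C = 33.5 − 16.1 = 17.4 DD/day.
Total K = 167 + 139 + 140 = 446 DD.
Total duration = 446 / 17.4 = 25.632 ≈ 25.6 days.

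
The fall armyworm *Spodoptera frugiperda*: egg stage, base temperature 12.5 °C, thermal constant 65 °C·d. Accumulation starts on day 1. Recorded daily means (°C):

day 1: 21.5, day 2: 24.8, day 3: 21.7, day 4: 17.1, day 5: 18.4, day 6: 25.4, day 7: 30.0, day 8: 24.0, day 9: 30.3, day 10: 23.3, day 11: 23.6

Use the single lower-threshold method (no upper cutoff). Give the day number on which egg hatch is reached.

Daily DD above 12.5 °C: 9.0, 12.3, 9.2, 4.6, 5.9, 12.9, 17.5, 11.5, 17.8, 10.8, 11.1.
Cumulative: 9.0, 21.3, 30.5, 35.1, 41.0, 53.9, 71.4, 82.9, 100.7, 111.5, 122.6.
The total first reaches 65 DD on day 7.

day 7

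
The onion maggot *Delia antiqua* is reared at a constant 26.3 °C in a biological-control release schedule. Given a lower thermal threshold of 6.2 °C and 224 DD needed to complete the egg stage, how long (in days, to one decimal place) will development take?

11.1 days

Daily accumulation = 26.3 − 6.2 = 20.1 DD/day.
Duration = 224 / 20.1 = 11.144 ≈ 11.1 days.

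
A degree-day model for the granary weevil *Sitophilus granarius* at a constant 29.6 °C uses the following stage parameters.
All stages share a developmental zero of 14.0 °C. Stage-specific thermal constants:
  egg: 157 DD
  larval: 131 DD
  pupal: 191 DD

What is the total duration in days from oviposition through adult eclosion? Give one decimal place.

Daily accumulation at 29.6 °C = 29.6 − 14.0 = 15.6 DD/day.
Total K = 157 + 131 + 191 = 479 DD.
Total duration = 479 / 15.6 = 30.705 ≈ 30.7 days.

30.7 days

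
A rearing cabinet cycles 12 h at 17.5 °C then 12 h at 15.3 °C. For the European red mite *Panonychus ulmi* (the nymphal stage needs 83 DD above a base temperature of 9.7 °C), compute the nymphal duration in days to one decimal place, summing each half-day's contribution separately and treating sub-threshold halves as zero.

12.4 days

Day half: max(0, 17.5 − 9.7) × 0.5 = 7.8 × 0.5 = 3.90 DD.
Night half: max(0, 15.3 − 9.7) × 0.5 = 5.6 × 0.5 = 2.80 DD.
Per 24 h: 6.70 DD/day.
Duration = 83 / 6.70 = 12.388 ≈ 12.4 days.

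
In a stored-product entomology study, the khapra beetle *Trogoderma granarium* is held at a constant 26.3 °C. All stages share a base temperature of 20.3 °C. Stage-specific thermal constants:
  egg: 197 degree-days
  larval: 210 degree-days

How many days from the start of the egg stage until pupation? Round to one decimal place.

Daily accumulation at 26.3 °C = 26.3 − 20.3 = 6.0 DD/day.
Total K = 197 + 210 = 407 DD.
Total duration = 407 / 6.0 = 67.833 ≈ 67.8 days.

67.8 days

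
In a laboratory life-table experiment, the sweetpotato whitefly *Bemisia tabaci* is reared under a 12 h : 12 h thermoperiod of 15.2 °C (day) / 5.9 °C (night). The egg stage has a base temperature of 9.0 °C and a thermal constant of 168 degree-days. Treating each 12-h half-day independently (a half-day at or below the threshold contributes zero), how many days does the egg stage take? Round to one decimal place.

Day half: max(0, 15.2 − 9.0) × 0.5 = 6.2 × 0.5 = 3.10 DD.
Night half: max(0, 5.9 − 9.0) × 0.5 = 0.0 × 0.5 = 0.00 DD.
Per 24 h: 3.10 DD/day.
Duration = 168 / 3.10 = 54.194 ≈ 54.2 days.

54.2 days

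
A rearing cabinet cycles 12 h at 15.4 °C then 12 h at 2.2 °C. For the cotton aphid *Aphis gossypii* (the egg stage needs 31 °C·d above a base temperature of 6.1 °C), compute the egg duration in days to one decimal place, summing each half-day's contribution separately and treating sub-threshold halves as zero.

6.7 days

Day half: max(0, 15.4 − 6.1) × 0.5 = 9.3 × 0.5 = 4.65 DD.
Night half: max(0, 2.2 − 6.1) × 0.5 = 0.0 × 0.5 = 0.00 DD.
Per 24 h: 4.65 DD/day.
Duration = 31 / 4.65 = 6.667 ≈ 6.7 days.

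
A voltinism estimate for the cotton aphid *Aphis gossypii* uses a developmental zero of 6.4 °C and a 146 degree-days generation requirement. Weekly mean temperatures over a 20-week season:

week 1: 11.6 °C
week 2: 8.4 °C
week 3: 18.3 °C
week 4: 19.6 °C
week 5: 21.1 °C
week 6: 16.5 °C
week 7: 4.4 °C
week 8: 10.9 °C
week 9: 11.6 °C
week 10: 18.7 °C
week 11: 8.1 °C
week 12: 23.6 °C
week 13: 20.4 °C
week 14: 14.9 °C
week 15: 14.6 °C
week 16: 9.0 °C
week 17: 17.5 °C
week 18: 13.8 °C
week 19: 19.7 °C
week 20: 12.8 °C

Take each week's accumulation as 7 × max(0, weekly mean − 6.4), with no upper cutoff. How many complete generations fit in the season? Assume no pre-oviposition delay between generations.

8 generations

Weekly DD (7 × max(0, T̄ − 6.4)): 36.4, 14.0, 83.3, 92.4, 102.9, 70.7, 0.0, 31.5, 36.4, 86.1, 11.9, 120.4, 98.0, 59.5, 57.4, 18.2, 77.7, 51.8, 93.1, 44.8.
Season total = 1186.5 DD.
Complete generations = ⌊1186.5 / 146⌋ = 8.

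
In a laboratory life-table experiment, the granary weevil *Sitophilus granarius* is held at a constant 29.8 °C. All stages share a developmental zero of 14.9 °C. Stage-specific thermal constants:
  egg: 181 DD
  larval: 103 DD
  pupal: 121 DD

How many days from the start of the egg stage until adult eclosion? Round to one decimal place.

Daily accumulation at 29.8 °C = 29.8 − 14.9 = 14.9 DD/day.
Total K = 181 + 103 + 121 = 405 DD.
Total duration = 405 / 14.9 = 27.181 ≈ 27.2 days.

27.2 days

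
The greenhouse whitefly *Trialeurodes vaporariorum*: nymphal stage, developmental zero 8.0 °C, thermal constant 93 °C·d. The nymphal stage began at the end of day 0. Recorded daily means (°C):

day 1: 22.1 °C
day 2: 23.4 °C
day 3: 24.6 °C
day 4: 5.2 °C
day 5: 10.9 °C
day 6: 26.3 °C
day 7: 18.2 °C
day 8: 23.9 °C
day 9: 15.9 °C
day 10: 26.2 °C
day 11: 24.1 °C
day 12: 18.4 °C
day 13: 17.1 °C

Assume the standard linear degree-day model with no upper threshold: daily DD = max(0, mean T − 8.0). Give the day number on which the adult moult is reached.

day 8

Daily DD above 8.0 °C: 14.1, 15.4, 16.6, 0.0, 2.9, 18.3, 10.2, 15.9, 7.9, 18.2, 16.1, 10.4, 9.1.
Cumulative: 14.1, 29.5, 46.1, 46.1, 49.0, 67.3, 77.5, 93.4, 101.3, 119.5, 135.6, 146.0, 155.1.
The total first reaches 93 DD on day 8.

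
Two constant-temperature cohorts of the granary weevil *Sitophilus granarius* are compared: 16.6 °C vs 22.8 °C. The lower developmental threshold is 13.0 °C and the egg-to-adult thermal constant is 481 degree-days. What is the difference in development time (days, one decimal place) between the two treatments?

84.5 days

At 16.6 °C: 481 / (16.6 − 13.0) = 481 / 3.6 = 133.611 d.
At 22.8 °C: 481 / (22.8 − 13.0) = 481 / 9.8 = 49.082 d.
Difference = |133.611 − 49.082| = 84.529 ≈ 84.5 days.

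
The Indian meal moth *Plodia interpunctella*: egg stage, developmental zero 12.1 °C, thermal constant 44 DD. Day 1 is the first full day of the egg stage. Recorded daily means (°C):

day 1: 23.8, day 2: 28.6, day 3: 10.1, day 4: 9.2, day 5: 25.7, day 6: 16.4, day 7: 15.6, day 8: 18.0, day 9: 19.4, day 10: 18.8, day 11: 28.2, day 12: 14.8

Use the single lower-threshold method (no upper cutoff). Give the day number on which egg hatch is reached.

day 6

Daily DD above 12.1 °C: 11.7, 16.5, 0.0, 0.0, 13.6, 4.3, 3.5, 5.9, 7.3, 6.7, 16.1, 2.7.
Cumulative: 11.7, 28.2, 28.2, 28.2, 41.8, 46.1, 49.6, 55.5, 62.8, 69.5, 85.6, 88.3.
The total first reaches 44 DD on day 6.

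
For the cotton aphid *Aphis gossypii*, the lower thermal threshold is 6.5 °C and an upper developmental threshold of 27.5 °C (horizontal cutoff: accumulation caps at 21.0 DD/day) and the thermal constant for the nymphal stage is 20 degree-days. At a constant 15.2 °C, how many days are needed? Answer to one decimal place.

Daily accumulation = 15.2 − 6.5 = 8.7 DD/day.
Duration = 20 / 8.7 = 2.299 ≈ 2.3 days.

2.3 days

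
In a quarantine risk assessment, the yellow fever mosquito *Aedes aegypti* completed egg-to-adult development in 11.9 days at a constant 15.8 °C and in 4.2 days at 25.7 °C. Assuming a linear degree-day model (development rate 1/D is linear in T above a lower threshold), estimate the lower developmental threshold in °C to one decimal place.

Linear rate model ⇒ the product D·(T − T_b) is constant across temperatures.
11.9·(15.8 − T_b) = 4.2·(25.7 − T_b)
T_b = (11.9·15.8 − 4.2·25.7) / (11.9 − 4.2) = 80.08 / 7.7 = 10.400 °C ≈ 10.4 °C.

10.4 °C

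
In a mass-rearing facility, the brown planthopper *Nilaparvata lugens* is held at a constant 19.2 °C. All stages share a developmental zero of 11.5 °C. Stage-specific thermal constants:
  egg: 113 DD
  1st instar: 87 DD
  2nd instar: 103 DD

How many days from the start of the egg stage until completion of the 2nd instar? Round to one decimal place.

Daily accumulation at 19.2 °C = 19.2 − 11.5 = 7.7 DD/day.
Total K = 113 + 87 + 103 = 303 DD.
Total duration = 303 / 7.7 = 39.351 ≈ 39.4 days.

39.4 days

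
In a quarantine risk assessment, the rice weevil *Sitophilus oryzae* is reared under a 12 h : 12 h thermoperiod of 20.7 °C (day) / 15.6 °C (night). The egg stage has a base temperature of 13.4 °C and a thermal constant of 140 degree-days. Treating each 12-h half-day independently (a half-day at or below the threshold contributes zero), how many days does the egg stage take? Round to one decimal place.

29.5 days

Day half: max(0, 20.7 − 13.4) × 0.5 = 7.3 × 0.5 = 3.65 DD.
Night half: max(0, 15.6 − 13.4) × 0.5 = 2.2 × 0.5 = 1.10 DD.
Per 24 h: 4.75 DD/day.
Duration = 140 / 4.75 = 29.474 ≈ 29.5 days.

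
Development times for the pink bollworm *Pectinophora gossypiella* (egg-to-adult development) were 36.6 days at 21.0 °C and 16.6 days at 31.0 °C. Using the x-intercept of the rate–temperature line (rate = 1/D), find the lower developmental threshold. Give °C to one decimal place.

Under the model K = D·(T − T_b), so D₁·(T₁ − T_b) = D₂·(T₂ − T_b).
36.6·(21.0 − T_b) = 16.6·(31.0 − T_b)
T_b = (36.6·21.0 − 16.6·31.0) / (36.6 − 16.6) = 254.00 / 20.0 = 12.700 °C ≈ 12.7 °C.

12.7 °C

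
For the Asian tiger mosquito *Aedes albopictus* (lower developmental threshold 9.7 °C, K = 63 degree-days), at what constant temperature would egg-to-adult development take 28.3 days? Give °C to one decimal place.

11.9 °C

Required daily accumulation = 63 / 28.3 = 2.226 DD/day.
T = T_base + 2.226 = 9.7 + 2.226 = 11.926 ≈ 11.9 °C.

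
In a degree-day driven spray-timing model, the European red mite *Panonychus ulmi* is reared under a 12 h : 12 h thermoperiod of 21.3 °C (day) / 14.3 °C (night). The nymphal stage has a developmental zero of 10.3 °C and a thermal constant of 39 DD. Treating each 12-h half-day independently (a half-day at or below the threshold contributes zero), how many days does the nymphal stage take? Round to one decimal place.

Day half: max(0, 21.3 − 10.3) × 0.5 = 11.0 × 0.5 = 5.50 DD.
Night half: max(0, 14.3 − 10.3) × 0.5 = 4.0 × 0.5 = 2.00 DD.
Per 24 h: 7.50 DD/day.
Duration = 39 / 7.50 = 5.200 ≈ 5.2 days.

5.2 days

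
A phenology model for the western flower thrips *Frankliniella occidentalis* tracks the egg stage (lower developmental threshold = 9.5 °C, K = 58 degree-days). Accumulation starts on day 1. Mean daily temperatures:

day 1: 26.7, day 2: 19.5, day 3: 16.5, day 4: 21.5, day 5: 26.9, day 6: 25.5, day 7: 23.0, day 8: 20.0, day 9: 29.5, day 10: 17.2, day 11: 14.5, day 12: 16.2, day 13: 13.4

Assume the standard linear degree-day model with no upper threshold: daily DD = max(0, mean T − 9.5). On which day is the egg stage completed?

Daily DD above 9.5 °C: 17.2, 10.0, 7.0, 12.0, 17.4, 16.0, 13.5, 10.5, 20.0, 7.7, 5.0, 6.7, 3.9.
Cumulative: 17.2, 27.2, 34.2, 46.2, 63.6, 79.6, 93.1, 103.6, 123.6, 131.3, 136.3, 143.0, 146.9.
The total first reaches 58 DD on day 5.

day 5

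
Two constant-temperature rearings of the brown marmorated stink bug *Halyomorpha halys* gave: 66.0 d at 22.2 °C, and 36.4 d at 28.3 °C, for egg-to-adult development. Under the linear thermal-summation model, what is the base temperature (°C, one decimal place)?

14.7 °C

Equal thermal constants: D₁(T₁ − T_b) = D₂(T₂ − T_b).
66.0·(22.2 − T_b) = 36.4·(28.3 − T_b)
T_b = (66.0·22.2 − 36.4·28.3) / (66.0 − 36.4) = 435.08 / 29.6 = 14.699 °C ≈ 14.7 °C.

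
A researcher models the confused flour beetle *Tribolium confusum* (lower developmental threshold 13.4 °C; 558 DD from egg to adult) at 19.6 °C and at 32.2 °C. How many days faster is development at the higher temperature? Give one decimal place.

At 19.6 °C: 558 / (19.6 − 13.4) = 558 / 6.2 = 90.000 d.
At 32.2 °C: 558 / (32.2 − 13.4) = 558 / 18.8 = 29.681 d.
Difference = |90.000 − 29.681| = 60.319 ≈ 60.3 days.

60.3 days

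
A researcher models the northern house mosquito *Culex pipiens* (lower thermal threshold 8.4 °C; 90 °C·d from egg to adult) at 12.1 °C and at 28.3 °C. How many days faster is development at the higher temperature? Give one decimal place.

19.8 days

At 12.1 °C: 90 / (12.1 − 8.4) = 90 / 3.7 = 24.324 d.
At 28.3 °C: 90 / (28.3 − 8.4) = 90 / 19.9 = 4.523 d.
Difference = |24.324 − 4.523| = 19.802 ≈ 19.8 days.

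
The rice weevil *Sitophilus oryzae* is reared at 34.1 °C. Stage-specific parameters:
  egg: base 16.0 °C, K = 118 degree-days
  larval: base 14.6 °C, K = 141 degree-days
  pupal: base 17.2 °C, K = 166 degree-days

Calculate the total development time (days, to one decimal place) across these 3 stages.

egg: 118 / (34.1 − 16.0) = 118 / 18.1 = 6.519 d.
larval: 141 / (34.1 − 14.6) = 141 / 19.5 = 7.231 d.
pupal: 166 / (34.1 − 17.2) = 166 / 16.9 = 9.822 d.
Sum = 23.573 ≈ 23.6 days.

23.6 days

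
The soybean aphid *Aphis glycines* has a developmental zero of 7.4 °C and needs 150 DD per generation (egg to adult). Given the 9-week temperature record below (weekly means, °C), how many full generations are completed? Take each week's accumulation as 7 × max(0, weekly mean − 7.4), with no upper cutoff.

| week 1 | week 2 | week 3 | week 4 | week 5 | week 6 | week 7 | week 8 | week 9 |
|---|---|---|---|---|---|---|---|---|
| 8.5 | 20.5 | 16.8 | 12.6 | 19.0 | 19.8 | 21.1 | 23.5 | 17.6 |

Weekly DD (7 × max(0, T̄ − 7.4)): 7.7, 91.7, 65.8, 36.4, 81.2, 86.8, 95.9, 112.7, 71.4.
Season total = 649.6 DD.
Complete generations = ⌊649.6 / 150⌋ = 4.

4 generations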